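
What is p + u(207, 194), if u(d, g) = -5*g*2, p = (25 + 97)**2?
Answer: 12944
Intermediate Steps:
p = 14884 (p = 122**2 = 14884)
u(d, g) = -10*g
p + u(207, 194) = 14884 - 10*194 = 14884 - 1940 = 12944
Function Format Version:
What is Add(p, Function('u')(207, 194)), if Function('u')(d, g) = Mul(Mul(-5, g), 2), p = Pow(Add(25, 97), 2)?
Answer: 12944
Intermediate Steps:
p = 14884 (p = Pow(122, 2) = 14884)
Function('u')(d, g) = Mul(-10, g)
Add(p, Function('u')(207, 194)) = Add(14884, Mul(-10, 194)) = Add(14884, -1940) = 12944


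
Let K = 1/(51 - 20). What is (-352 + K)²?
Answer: 119049921/961 ≈ 1.2388e+5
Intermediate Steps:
K = 1/31 ≈ 0.032258
(-352 + K)² = (-352 + 1/31)² = (-10911/31)² = 119049921/961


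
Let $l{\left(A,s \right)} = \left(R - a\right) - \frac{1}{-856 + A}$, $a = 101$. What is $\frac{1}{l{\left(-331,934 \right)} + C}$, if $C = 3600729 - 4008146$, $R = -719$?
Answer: $- \frac{1187}{484577318} \approx -2.4496 \cdot 10^{-6}$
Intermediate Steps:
$C = -407417$
$l{\left(A,s \right)} = -820 - \frac{1}{-856 + A}$ ($l{\left(A,s \right)} = \left(-719 - 101\right) - \frac{1}{-856 + A} = -820 - \frac{1}{-856 + A}$)
$\frac{1}{l{\left(-331,934 \right)} + C} = \frac{1}{\frac{701919 - -271420}{-856 - 331} - 407417} = \frac{1}{\frac{701919 + 271420}{-1187} - 407417} = \frac{1}{\left(- \frac{1}{1187}\right) 973339 - 407417} = \frac{1}{- \frac{973339}{1187} - 407417} = \frac{1}{- \frac{484577318}{1187}} = - \frac{1187}{484577318}$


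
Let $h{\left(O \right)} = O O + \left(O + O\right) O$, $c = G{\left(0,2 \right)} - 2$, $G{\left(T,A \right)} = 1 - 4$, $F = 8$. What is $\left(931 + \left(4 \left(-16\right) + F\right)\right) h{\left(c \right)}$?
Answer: $65625$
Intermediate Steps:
$G{\left(T,A \right)} = -3$ ($G{\left(T,A \right)} = 1 - 4 = -3$)
$c = -5$ ($c = -3 - 2 = -5$)
$h{\left(O \right)} = 3 O^{2}$ ($h{\left(O \right)} = O^{2} + 2 O O = O^{2} + 2 O^{2} = 3 O^{2}$)
$\left(931 + \left(4 \left(-16\right) + F\right)\right) h{\left(c \right)} = \left(931 + \left(4 \left(-16\right) + 8\right)\right) 3 \left(-5\right)^{2} = \left(931 + \left(-64 + 8\right)\right) 3 \cdot 25 = \left(931 - 56\right) 75 = 875 \cdot 75 = 65625$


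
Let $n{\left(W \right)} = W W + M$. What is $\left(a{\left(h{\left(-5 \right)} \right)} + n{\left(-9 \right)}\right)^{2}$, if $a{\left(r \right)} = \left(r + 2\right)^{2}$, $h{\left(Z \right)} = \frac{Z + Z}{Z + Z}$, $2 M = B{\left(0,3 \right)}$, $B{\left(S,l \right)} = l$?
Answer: $\frac{33489}{4} \approx 8372.3$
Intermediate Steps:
$M = \frac{3}{2}$ ($M = \frac{1}{2} \cdot 3 = \frac{3}{2} \approx 1.5$)
$h{\left(Z \right)} = 1$ ($h{\left(Z \right)} = \frac{2 Z}{2 Z} = 2 Z \frac{1}{2 Z} = 1$)
$n{\left(W \right)} = \frac{3}{2} + W^{2}$ ($n{\left(W \right)} = W W + \frac{3}{2} = W^{2} + \frac{3}{2} = \frac{3}{2} + W^{2}$)
$a{\left(r \right)} = \left(2 + r\right)^{2}$
$\left(a{\left(h{\left(-5 \right)} \right)} + n{\left(-9 \right)}\right)^{2} = \left(\left(2 + 1\right)^{2} + \left(\frac{3}{2} + \left(-9\right)^{2}\right)\right)^{2} = \left(3^{2} + \left(\frac{3}{2} + 81\right)\right)^{2} = \left(9 + \frac{165}{2}\right)^{2} = \left(\frac{183}{2}\right)^{2} = \frac{33489}{4}$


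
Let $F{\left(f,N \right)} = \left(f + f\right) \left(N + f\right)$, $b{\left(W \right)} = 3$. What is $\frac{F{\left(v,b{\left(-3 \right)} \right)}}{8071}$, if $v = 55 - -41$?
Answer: $\frac{19008}{8071} \approx 2.3551$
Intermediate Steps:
$v = 96$ ($v = 55 + 41 = 96$)
$F{\left(f,N \right)} = 2 f \left(N + f\right)$
$\frac{F{\left(v,b{\left(-3 \right)} \right)}}{8071} = \frac{2 \cdot 96 \left(3 + 96\right)}{8071} = 2 \cdot 96 \cdot 99 \cdot \frac{1}{8071} = 19008 \cdot \frac{1}{8071} = \frac{19008}{8071}$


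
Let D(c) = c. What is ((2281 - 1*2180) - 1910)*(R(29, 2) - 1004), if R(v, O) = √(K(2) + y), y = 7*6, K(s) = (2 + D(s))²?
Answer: 1816236 - 1809*√58 ≈ 1.8025e+6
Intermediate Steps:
K(s) = (2 + s)²
y = 42
R(v, O) = √58 (R(v, O) = √((2 + 2)² + 42) = √(4² + 42) = √(16 + 42) = √58)
((2281 - 1*2180) - 1910)*(R(29, 2) - 1004) = ((2281 - 1*2180) - 1910)*(√58 - 1004) = ((2281 - 2180) - 1910)*(-1004 + √58) = (101 - 1910)*(-1004 + √58) = -1809*(-1004 + √58) = 1816236 - 1809*√58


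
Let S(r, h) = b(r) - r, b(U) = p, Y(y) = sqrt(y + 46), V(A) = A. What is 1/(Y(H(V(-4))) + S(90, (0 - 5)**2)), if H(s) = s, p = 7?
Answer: -83/6847 - sqrt(42)/6847 ≈ -0.013069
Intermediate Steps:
Y(y) = sqrt(46 + y)
b(U) = 7
S(r, h) = 7 - r
1/(Y(H(V(-4))) + S(90, (0 - 5)**2)) = 1/(sqrt(46 - 4) + (7 - 1*90)) = 1/(sqrt(42) + (7 - 90)) = 1/(sqrt(42) - 83) = 1/(-83 + sqrt(42))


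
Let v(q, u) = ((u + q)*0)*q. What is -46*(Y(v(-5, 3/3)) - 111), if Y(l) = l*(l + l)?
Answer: 5106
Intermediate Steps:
v(q, u) = 0 (v(q, u) = ((q + u)*0)*q = 0*q = 0)
Y(l) = 2*l² (Y(l) = l*(2*l) = 2*l²)
-46*(Y(v(-5, 3/3)) - 111) = -46*(2*0² - 111) = -46*(2*0 - 111) = -46*(0 - 111) = -46*(-111) = 5106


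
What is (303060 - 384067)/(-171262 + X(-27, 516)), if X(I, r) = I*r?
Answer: 81007/185194 ≈ 0.43742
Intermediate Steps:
(303060 - 384067)/(-171262 + X(-27, 516)) = (303060 - 384067)/(-171262 - 27*516) = -81007/(-171262 - 13932) = -81007/(-185194) = -81007*(-1/185194) = 81007/185194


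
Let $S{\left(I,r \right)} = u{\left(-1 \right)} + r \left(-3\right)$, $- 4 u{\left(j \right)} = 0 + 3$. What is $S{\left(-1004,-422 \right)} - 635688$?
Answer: $- \frac{2537691}{4} \approx -6.3442 \cdot 10^{5}$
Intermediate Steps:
$u{\left(j \right)} = - \frac{3}{4}$ ($u{\left(j \right)} = - \frac{0 + 3}{4} = \left(- \frac{1}{4}\right) 3 = - \frac{3}{4}$)
$S{\left(I,r \right)} = - \frac{3}{4} - 3 r$ ($S{\left(I,r \right)} = - \frac{3}{4} + r \left(-3\right) = - \frac{3}{4} - 3 r$)
$S{\left(-1004,-422 \right)} - 635688 = \left(- \frac{3}{4} - -1266\right) - 635688 = \left(- \frac{3}{4} + 1266\right) - 635688 = \frac{5061}{4} - 635688 = - \frac{2537691}{4}$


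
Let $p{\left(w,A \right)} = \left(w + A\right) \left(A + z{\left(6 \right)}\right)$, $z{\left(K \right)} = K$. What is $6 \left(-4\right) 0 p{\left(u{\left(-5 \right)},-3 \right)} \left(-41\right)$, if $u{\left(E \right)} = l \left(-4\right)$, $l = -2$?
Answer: $0$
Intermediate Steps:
$u{\left(E \right)} = 8$ ($u{\left(E \right)} = \left(-2\right) \left(-4\right) = 8$)
$p{\left(w,A \right)} = \left(6 + A\right) \left(A + w\right)$ ($p{\left(w,A \right)} = \left(w + A\right) \left(A + 6\right) = \left(A + w\right) \left(6 + A\right) = \left(6 + A\right) \left(A + w\right)$)
$6 \left(-4\right) 0 p{\left(u{\left(-5 \right)},-3 \right)} \left(-41\right) = 6 \left(-4\right) 0 \left(\left(-3\right)^{2} + 6 \left(-3\right) + 6 \cdot 8 - 24\right) \left(-41\right) = \left(-24\right) 0 \left(9 - 18 + 48 - 24\right) \left(-41\right) = 0 \cdot 15 \left(-41\right) = 0 \left(-41\right) = 0$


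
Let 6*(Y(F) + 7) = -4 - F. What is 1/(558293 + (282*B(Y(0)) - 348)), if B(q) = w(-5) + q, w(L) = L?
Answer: 1/554373 ≈ 1.8038e-6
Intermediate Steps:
Y(F) = -23/3 - F/6 (Y(F) = -7 + (-4 - F)/6 = -7 + (-⅔ - F/6) = -23/3 - F/6)
B(q) = -5 + q
1/(558293 + (282*B(Y(0)) - 348)) = 1/(558293 + (282*(-5 + (-23/3 - ⅙*0)) - 348)) = 1/(558293 + (282*(-5 + (-23/3 + 0)) - 348)) = 1/(558293 + (282*(-5 - 23/3) - 348)) = 1/(558293 + (282*(-38/3) - 348)) = 1/(558293 + (-3572 - 348)) = 1/(558293 - 3920) = 1/554373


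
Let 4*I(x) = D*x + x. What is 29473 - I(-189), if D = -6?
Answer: 116947/4 ≈ 29237.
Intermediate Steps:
I(x) = -5*x/4 (I(x) = (-6*x + x)/4 = (-5*x)/4 = -5*x/4)
29473 - I(-189) = 29473 - (-5)*(-189)/4 = 29473 - 1*945/4 = 29473 - 945/4 = 116947/4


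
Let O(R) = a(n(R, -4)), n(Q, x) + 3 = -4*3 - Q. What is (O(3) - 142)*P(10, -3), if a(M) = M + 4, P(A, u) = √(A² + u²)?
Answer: -156*√109 ≈ -1628.7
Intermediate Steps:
n(Q, x) = -15 - Q (n(Q, x) = -3 + (-4*3 - Q) = -3 + (-12 - Q) = -15 - Q)
a(M) = 4 + M
O(R) = -11 - R (O(R) = 4 + (-15 - R) = -11 - R)
(O(3) - 142)*P(10, -3) = ((-11 - 1*3) - 142)*√(10² + (-3)²) = ((-11 - 3) - 142)*√(100 + 9) = (-14 - 142)*√109 = -156*√109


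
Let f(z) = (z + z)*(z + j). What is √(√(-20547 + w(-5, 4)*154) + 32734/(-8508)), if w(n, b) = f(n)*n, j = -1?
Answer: √(-69625218 + 18096516*I*√66747)/4254 ≈ 11.281 + 11.451*I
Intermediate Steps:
f(z) = 2*z*(-1 + z) (f(z) = (z + z)*(z - 1) = (2*z)*(-1 + z) = 2*z*(-1 + z))
w(n, b) = 2*n²*(-1 + n) (w(n, b) = (2*n*(-1 + n))*n = 2*n²*(-1 + n))
√(√(-20547 + w(-5, 4)*154) + 32734/(-8508)) = √(√(-20547 + (2*(-5)²*(-1 - 5))*154) + 32734/(-8508)) = √(√(-20547 + (2*25*(-6))*154) + 32734*(-1/8508)) = √(√(-20547 - 300*154) - 16367/4254) = √(√(-20547 - 46200) - 16367/4254) = √(√(-66747) - 16367/4254) = √(I*√66747 - 16367/4254) = √(-16367/4254 + I*√66747)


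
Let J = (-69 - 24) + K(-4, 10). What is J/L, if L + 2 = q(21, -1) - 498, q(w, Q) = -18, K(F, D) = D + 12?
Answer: 71/518 ≈ 0.13707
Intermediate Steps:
K(F, D) = 12 + D
J = -71 (J = (-69 - 24) + (12 + 10) = -93 + 22 = -71)
L = -518 (L = -2 + (-18 - 498) = -2 - 516 = -518)
J/L = -71/(-518) = -71*(-1/518) = 71/518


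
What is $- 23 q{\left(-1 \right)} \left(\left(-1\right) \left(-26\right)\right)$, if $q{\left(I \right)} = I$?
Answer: $598$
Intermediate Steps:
$- 23 q{\left(-1 \right)} \left(\left(-1\right) \left(-26\right)\right) = \left(-23\right) \left(-1\right) \left(\left(-1\right) \left(-26\right)\right) = 23 \cdot 26 = 598$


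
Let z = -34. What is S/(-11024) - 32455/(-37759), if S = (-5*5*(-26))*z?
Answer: 22928035/8004908 ≈ 2.8642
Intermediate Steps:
S = -22100 (S = (-5*5*(-26))*(-34) = -25*(-26)*(-34) = 650*(-34) = -22100)
S/(-11024) - 32455/(-37759) = -22100/(-11024) - 32455/(-37759) = -22100*(-1/11024) - 32455*(-1/37759) = 425/212 + 32455/37759 = 22928035/8004908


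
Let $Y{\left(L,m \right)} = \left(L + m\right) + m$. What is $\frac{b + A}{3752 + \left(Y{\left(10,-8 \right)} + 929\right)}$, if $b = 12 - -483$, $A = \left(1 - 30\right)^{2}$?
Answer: $\frac{1336}{4675} \approx 0.28578$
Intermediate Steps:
$Y{\left(L,m \right)} = L + 2 m$
$A = 841$ ($A = \left(-29\right)^{2} = 841$)
$b = 495$ ($b = 12 + 483 = 495$)
$\frac{b + A}{3752 + \left(Y{\left(10,-8 \right)} + 929\right)} = \frac{495 + 841}{3752 + \left(\left(10 + 2 \left(-8\right)\right) + 929\right)} = \frac{1336}{3752 + \left(\left(10 - 16\right) + 929\right)} = \frac{1336}{3752 + \left(-6 + 929\right)} = \frac{1336}{3752 + 923} = \frac{1336}{4675}$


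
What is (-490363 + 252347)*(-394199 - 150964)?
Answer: 129757516608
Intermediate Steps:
(-490363 + 252347)*(-394199 - 150964) = -238016*(-545163) = 129757516608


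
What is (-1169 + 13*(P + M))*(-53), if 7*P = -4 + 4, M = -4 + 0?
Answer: 64713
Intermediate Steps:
M = -4
P = 0 (P = (-4 + 4)/7 = (1/7)*0 = 0)
(-1169 + 13*(P + M))*(-53) = (-1169 + 13*(0 - 4))*(-53) = (-1169 + 13*(-4))*(-53) = (-1169 - 52)*(-53) = -1221*(-53) = 64713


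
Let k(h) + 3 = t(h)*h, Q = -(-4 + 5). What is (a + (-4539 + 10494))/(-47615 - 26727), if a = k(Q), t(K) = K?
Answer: -5953/74342 ≈ -0.080076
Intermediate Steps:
Q = -1 (Q = -1*1 = -1)
k(h) = -3 + h**2 (k(h) = -3 + h*h = -3 + h**2)
a = -2 (a = -3 + (-1)**2 = -3 + 1 = -2)
(a + (-4539 + 10494))/(-47615 - 26727) = (-2 + (-4539 + 10494))/(-47615 - 26727) = (-2 + 5955)/(-74342) = 5953*(-1/74342) = -5953/74342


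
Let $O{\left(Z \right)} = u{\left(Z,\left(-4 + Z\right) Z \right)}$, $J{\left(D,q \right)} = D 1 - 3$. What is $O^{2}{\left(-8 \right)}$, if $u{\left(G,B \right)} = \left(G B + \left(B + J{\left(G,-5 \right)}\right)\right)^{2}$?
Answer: $217611987121$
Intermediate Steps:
$J{\left(D,q \right)} = -3 + D$ ($J{\left(D,q \right)} = D - 3 = -3 + D$)
$u{\left(G,B \right)} = \left(-3 + B + G + B G\right)^{2}$ ($u{\left(G,B \right)} = \left(G B + \left(B + \left(-3 + G\right)\right)\right)^{2} = \left(B G + \left(-3 + B + G\right)\right)^{2} = \left(-3 + B + G + B G\right)^{2}$)
$O{\left(Z \right)} = \left(-3 + Z + Z \left(-4 + Z\right) + Z^{2} \left(-4 + Z\right)\right)^{2}$ ($O{\left(Z \right)} = \left(-3 + \left(-4 + Z\right) Z + Z + \left(-4 + Z\right) Z Z\right)^{2} = \left(-3 + Z \left(-4 + Z\right) + Z + Z \left(-4 + Z\right) Z\right)^{2} = \left(-3 + Z \left(-4 + Z\right) + Z + Z^{2} \left(-4 + Z\right)\right)^{2} = \left(-3 + Z + Z \left(-4 + Z\right) + Z^{2} \left(-4 + Z\right)\right)^{2}$)
$O^{2}{\left(-8 \right)} = \left(\left(-3 + \left(-8\right)^{3} - -24 - 3 \left(-8\right)^{2}\right)^{2}\right)^{2} = \left(\left(-3 - 512 + 24 - 192\right)^{2}\right)^{2} = \left(\left(-683\right)^{2}\right)^{2} = 466489^{2} = 217611987121$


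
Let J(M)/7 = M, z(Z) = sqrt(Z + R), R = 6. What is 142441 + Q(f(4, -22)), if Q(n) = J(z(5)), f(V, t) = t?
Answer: 142441 + 7*sqrt(11) ≈ 1.4246e+5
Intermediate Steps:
z(Z) = sqrt(6 + Z) (z(Z) = sqrt(Z + 6) = sqrt(6 + Z))
J(M) = 7*M
Q(n) = 7*sqrt(11) (Q(n) = 7*sqrt(6 + 5) = 7*sqrt(11))
142441 + Q(f(4, -22)) = 142441 + 7*sqrt(11)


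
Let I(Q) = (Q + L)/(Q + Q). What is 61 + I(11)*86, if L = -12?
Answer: 628/11 ≈ 57.091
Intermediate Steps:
I(Q) = (-12 + Q)/(2*Q) (I(Q) = (Q - 12)/(Q + Q) = (-12 + Q)/((2*Q)) = (-12 + Q)*(1/(2*Q)) = (-12 + Q)/(2*Q))
61 + I(11)*86 = 61 + ((½)*(-12 + 11)/11)*86 = 61 + ((½)*(1/11)*(-1))*86 = 61 - 1/22*86 = 61 - 43/11 = 628/11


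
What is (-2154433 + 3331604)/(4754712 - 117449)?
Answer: 1177171/4637263 ≈ 0.25385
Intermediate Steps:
(-2154433 + 3331604)/(4754712 - 117449) = 1177171/4637263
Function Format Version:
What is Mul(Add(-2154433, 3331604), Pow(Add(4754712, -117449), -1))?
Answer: Rational(1177171, 4637263) ≈ 0.25385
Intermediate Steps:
Mul(Add(-2154433, 3331604), Pow(Add(4754712, -117449), -1)) = Mul(1177171, Pow(4637263, -1)) = Mul(1177171, Rational(1, 4637263)) = Rational(1177171, 4637263)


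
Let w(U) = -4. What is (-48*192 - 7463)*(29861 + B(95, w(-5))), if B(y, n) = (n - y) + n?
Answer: -496333682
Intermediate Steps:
B(y, n) = -y + 2*n
(-48*192 - 7463)*(29861 + B(95, w(-5))) = (-48*192 - 7463)*(29861 + (-1*95 + 2*(-4))) = (-9216 - 7463)*(29861 + (-95 - 8)) = -16679*(29861 - 103) = -16679*29758 = -496333682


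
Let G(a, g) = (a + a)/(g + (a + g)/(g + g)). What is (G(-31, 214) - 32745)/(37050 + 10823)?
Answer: -3005198911/4393544575 ≈ -0.68400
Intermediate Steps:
G(a, g) = 2*a/(g + (a + g)/(2*g)) (G(a, g) = (2*a)/(g + (a + g)/((2*g))) = (2*a)/(g + (a + g)*(1/(2*g))) = (2*a)/(g + (a + g)/(2*g)) = 2*a/(g + (a + g)/(2*g)))
(G(-31, 214) - 32745)/(37050 + 10823) = (4*(-31)*214/(-31 + 214 + 2*214**2) - 32745)/(37050 + 10823) = (4*(-31)*214/(-31 + 214 + 2*45796) - 32745)/47873 = (4*(-31)*214/(-31 + 214 + 91592) - 32745)*(1/47873) = (4*(-31)*214/91775 - 32745)*(1/47873) = (4*(-31)*214*(1/91775) - 32745)*(1/47873) = (-26536/91775 - 32745)*(1/47873) = -3005198911/91775*1/47873 = -3005198911/4393544575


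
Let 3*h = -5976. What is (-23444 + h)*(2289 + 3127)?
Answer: -137761376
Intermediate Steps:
h = -1992 (h = (⅓)*(-5976) = -1992)
(-23444 + h)*(2289 + 3127) = (-23444 - 1992)*(2289 + 3127) = -25436*5416 = -137761376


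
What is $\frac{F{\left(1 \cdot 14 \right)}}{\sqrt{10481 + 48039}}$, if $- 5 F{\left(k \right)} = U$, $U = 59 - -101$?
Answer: $- \frac{8 \sqrt{14630}}{7315} \approx -0.13228$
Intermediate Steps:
$U = 160$ ($U = 59 + 101 = 160$)
$F{\left(k \right)} = -32$ ($F{\left(k \right)} = \left(- \frac{1}{5}\right) 160 = -32$)
$\frac{F{\left(1 \cdot 14 \right)}}{\sqrt{10481 + 48039}} = - \frac{32}{\sqrt{10481 + 48039}} = - \frac{32}{\sqrt{58520}} = - \frac{32}{2 \sqrt{14630}} = - 32 \frac{\sqrt{14630}}{29260} = - \frac{8 \sqrt{14630}}{7315}$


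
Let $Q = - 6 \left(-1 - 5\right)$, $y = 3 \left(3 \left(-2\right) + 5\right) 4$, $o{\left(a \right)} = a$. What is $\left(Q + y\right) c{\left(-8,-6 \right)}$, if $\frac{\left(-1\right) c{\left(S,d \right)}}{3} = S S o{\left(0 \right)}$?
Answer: $0$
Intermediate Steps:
$c{\left(S,d \right)} = 0$ ($c{\left(S,d \right)} = - 3 S S 0 = - 3 S^{2} \cdot 0 = \left(-3\right) 0 = 0$)
$y = -12$ ($y = 3 \left(-6 + 5\right) 4 = 3 \left(-1\right) 4 = \left(-3\right) 4 = -12$)
$Q = 36$ ($Q = \left(-6\right) \left(-6\right) = 36$)
$\left(Q + y\right) c{\left(-8,-6 \right)} = \left(36 - 12\right) 0 = 24 \cdot 0 = 0$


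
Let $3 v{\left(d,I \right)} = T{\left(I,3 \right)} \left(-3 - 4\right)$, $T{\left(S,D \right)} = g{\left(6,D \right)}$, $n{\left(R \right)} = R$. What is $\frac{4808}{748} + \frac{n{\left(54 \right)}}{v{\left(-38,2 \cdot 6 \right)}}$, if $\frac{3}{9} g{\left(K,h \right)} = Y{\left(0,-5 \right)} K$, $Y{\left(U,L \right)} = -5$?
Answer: $\frac{43753}{6545} \approx 6.685$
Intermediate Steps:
$g{\left(K,h \right)} = - 15 K$ ($g{\left(K,h \right)} = 3 \left(- 5 K\right) = - 15 K$)
$T{\left(S,D \right)} = -90$ ($T{\left(S,D \right)} = \left(-15\right) 6 = -90$)
$v{\left(d,I \right)} = 210$ ($v{\left(d,I \right)} = \frac{\left(-90\right) \left(-3 - 4\right)}{3} = \frac{\left(-90\right) \left(-7\right)}{3} = \frac{1}{3} \cdot 630 = 210$)
$\frac{4808}{748} + \frac{n{\left(54 \right)}}{v{\left(-38,2 \cdot 6 \right)}} = \frac{4808}{748} + \frac{54}{210} = 4808 \cdot \frac{1}{748} + 54 \cdot \frac{1}{210} = \frac{1202}{187} + \frac{9}{35} = \frac{43753}{6545}$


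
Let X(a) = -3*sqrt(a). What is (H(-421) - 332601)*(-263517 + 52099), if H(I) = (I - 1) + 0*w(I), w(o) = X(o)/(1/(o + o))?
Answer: 70407056614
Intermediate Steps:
w(o) = -6*o**(3/2) (w(o) = (-3*sqrt(o))/(1/(o + o)) = (-3*sqrt(o))/(1/(2*o)) = (-3*sqrt(o))/((1/(2*o))) = (-3*sqrt(o))*(2*o) = -6*o**(3/2))
H(I) = -1 + I (H(I) = (I - 1) + 0*(-6*I**(3/2)) = (-1 + I) + 0 = -1 + I)
(H(-421) - 332601)*(-263517 + 52099) = ((-1 - 421) - 332601)*(-263517 + 52099) = (-422 - 332601)*(-211418) = -333023*(-211418) = 70407056614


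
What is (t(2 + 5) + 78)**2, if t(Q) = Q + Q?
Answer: 8464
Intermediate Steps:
t(Q) = 2*Q
(t(2 + 5) + 78)**2 = (2*(2 + 5) + 78)**2 = (2*7 + 78)**2 = (14 + 78)**2 = 92**2 = 8464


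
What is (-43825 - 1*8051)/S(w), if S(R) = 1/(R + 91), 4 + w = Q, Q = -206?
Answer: 6173244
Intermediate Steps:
w = -210 (w = -4 - 206 = -210)
S(R) = 1/(91 + R)
(-43825 - 1*8051)/S(w) = (-43825 - 1*8051)/(1/(91 - 210)) = (-43825 - 8051)/(1/(-119)) = -51876/(-1/119) = -51876*(-119) = 6173244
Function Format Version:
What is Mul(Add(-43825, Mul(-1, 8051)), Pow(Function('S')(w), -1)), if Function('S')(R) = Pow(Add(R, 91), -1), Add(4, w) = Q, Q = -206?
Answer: 6173244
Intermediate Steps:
w = -210 (w = Add(-4, -206) = -210)
Function('S')(R) = Pow(Add(91, R), -1)
Mul(Add(-43825, Mul(-1, 8051)), Pow(Function('S')(w), -1)) = Mul(Add(-43825, Mul(-1, 8051)), Pow(Pow(Add(91, -210), -1), -1)) = Mul(Add(-43825, -8051), Pow(Pow(-119, -1), -1)) = Mul(-51876, Pow(Rational(-1, 119), -1)) = Mul(-51876, -119) = 6173244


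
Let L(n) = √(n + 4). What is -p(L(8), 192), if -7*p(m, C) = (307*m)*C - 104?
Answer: -104/7 + 117888*√3/7 ≈ 29155.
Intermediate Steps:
L(n) = √(4 + n)
p(m, C) = 104/7 - 307*C*m/7 (p(m, C) = -((307*m)*C - 104)/7 = -(307*C*m - 104)/7 = -(-104 + 307*C*m)/7 = 104/7 - 307*C*m/7)
-p(L(8), 192) = -(104/7 - 307/7*192*√(4 + 8)) = -(104/7 - 307/7*192*√12) = -(104/7 - 307/7*192*2*√3) = -(104/7 - 117888*√3/7) = -104/7 + 117888*√3/7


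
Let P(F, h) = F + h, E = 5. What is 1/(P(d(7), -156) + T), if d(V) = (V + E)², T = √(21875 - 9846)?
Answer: 12/11885 + √12029/11885 ≈ 0.010238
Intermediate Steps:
T = √12029 ≈ 109.68
d(V) = (5 + V)² (d(V) = (V + 5)² = (5 + V)²)
1/(P(d(7), -156) + T) = 1/(((5 + 7)² - 156) + √12029) = 1/((12² - 156) + √12029) = 1/((144 - 156) + √12029) = 1/(-12 + √12029)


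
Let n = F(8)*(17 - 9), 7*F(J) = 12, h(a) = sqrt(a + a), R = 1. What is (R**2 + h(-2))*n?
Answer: 96/7 + 192*I/7 ≈ 13.714 + 27.429*I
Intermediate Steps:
h(a) = sqrt(2)*sqrt(a) (h(a) = sqrt(2*a) = sqrt(2)*sqrt(a))
F(J) = 12/7 (F(J) = (1/7)*12 = 12/7)
n = 96/7 (n = 12*(17 - 9)/7 = (12/7)*8 = 96/7 ≈ 13.714)
(R**2 + h(-2))*n = (1**2 + sqrt(2)*sqrt(-2))*(96/7) = (1 + sqrt(2)*(I*sqrt(2)))*(96/7) = (1 + 2*I)*(96/7) = 96/7 + 192*I/7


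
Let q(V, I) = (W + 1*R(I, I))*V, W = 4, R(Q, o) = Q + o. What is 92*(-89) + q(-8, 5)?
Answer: -8300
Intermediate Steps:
q(V, I) = V*(4 + 2*I) (q(V, I) = (4 + 1*(I + I))*V = (4 + 1*(2*I))*V = (4 + 2*I)*V = V*(4 + 2*I))
92*(-89) + q(-8, 5) = 92*(-89) + 2*(-8)*(2 + 5) = -8188 + 2*(-8)*7 = -8188 - 112 = -8300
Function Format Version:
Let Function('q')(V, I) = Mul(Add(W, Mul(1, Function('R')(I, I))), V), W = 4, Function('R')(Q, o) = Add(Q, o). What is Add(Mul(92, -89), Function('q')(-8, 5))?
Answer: -8300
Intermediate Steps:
Function('q')(V, I) = Mul(V, Add(4, Mul(2, I))) (Function('q')(V, I) = Mul(Add(4, Mul(1, Add(I, I))), V) = Mul(Add(4, Mul(1, Mul(2, I))), V) = Mul(Add(4, Mul(2, I)), V) = Mul(V, Add(4, Mul(2, I))))
Add(Mul(92, -89), Function('q')(-8, 5)) = Add(Mul(92, -89), Mul(2, -8, Add(2, 5))) = Add(-8188, Mul(2, -8, 7)) = Add(-8188, -112) = -8300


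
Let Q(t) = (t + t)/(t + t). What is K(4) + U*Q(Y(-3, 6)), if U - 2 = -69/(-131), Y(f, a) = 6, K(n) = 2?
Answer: 593/131 ≈ 4.5267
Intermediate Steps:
Q(t) = 1 (Q(t) = (2*t)/((2*t)) = (2*t)*(1/(2*t)) = 1)
U = 331/131 (U = 2 - 69/(-131) = 2 - 69*(-1/131) = 2 + 69/131 = 331/131 ≈ 2.5267)
K(4) + U*Q(Y(-3, 6)) = 2 + (331/131)*1 = 2 + 331/131 = 593/131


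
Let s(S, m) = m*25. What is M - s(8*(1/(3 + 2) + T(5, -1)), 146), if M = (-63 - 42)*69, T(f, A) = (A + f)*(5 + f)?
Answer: -10895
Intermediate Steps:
T(f, A) = (5 + f)*(A + f)
M = -7245 (M = -105*69 = -7245)
s(S, m) = 25*m
M - s(8*(1/(3 + 2) + T(5, -1)), 146) = -7245 - 25*146 = -7245 - 1*3650 = -7245 - 3650 = -10895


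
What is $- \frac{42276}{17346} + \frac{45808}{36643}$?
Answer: $- \frac{125755650}{105934913} \approx -1.1871$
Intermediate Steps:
$- \frac{42276}{17346} + \frac{45808}{36643} = \left(-42276\right) \frac{1}{17346} + 45808 \cdot \frac{1}{36643} = - \frac{7046}{2891} + \frac{45808}{36643} = - \frac{125755650}{105934913}$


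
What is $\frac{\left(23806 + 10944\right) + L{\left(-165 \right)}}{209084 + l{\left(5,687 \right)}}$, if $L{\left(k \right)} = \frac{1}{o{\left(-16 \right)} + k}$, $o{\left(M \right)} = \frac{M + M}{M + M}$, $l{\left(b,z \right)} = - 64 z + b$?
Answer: $\frac{5698999}{27079844} \approx 0.21045$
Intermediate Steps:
$l{\left(b,z \right)} = b - 64 z$
$o{\left(M \right)} = 1$ ($o{\left(M \right)} = \frac{2 M}{2 M} = 2 M \frac{1}{2 M} = 1$)
$L{\left(k \right)} = \frac{1}{1 + k}$
$\frac{\left(23806 + 10944\right) + L{\left(-165 \right)}}{209084 + l{\left(5,687 \right)}} = \frac{\left(23806 + 10944\right) + \frac{1}{1 - 165}}{209084 + \left(5 - 43968\right)} = \frac{34750 + \frac{1}{-164}}{209084 + \left(5 - 43968\right)} = \frac{34750 - \frac{1}{164}}{209084 - 43963} = \frac{5698999}{164 \cdot 165121} = \frac{5698999}{164} \cdot \frac{1}{165121} = \frac{5698999}{27079844}$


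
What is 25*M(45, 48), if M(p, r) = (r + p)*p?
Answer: 104625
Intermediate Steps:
M(p, r) = p*(p + r) (M(p, r) = (p + r)*p = p*(p + r))
25*M(45, 48) = 25*(45*(45 + 48)) = 25*(45*93) = 25*4185 = 104625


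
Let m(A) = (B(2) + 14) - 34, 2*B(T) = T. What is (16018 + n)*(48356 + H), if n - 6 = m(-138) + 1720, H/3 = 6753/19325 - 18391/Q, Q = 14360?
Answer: 1902722482769527/2220056 ≈ 8.5706e+8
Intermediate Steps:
H = -155059797/55501400 (H = 3*(6753/19325 - 18391/14360) = 3*(-51686599/55501400) = -155059797/55501400 ≈ -2.7938)
B(T) = T/2
m(A) = -19 (m(A) = ((1/2)*2 + 14) - 34 = (1 + 14) - 34 = 15 - 34 = -19)
n = 1707 (n = 6 + (-19 + 1720) = 6 + 1701 = 1707)
(16018 + n)*(48356 + H) = (16018 + 1707)*(48356 - 155059797/55501400) = 17725*(2683670638603/55501400) = 1902722482769527/2220056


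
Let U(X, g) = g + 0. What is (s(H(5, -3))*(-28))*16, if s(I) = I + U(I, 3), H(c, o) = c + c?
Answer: -5824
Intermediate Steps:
U(X, g) = g
H(c, o) = 2*c
s(I) = 3 + I (s(I) = I + 3 = 3 + I)
(s(H(5, -3))*(-28))*16 = ((3 + 2*5)*(-28))*16 = ((3 + 10)*(-28))*16 = (13*(-28))*16 = -364*16 = -5824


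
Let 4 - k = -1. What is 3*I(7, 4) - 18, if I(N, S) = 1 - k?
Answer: -30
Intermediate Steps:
k = 5 (k = 4 - 1*(-1) = 4 + 1 = 5)
I(N, S) = -4 (I(N, S) = 1 - 1*5 = 1 - 5 = -4)
3*I(7, 4) - 18 = 3*(-4) - 18 = -12 - 18 = -30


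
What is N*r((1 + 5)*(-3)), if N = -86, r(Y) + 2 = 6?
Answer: -344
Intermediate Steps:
r(Y) = 4 (r(Y) = -2 + 6 = 4)
N*r((1 + 5)*(-3)) = -86*4 = -344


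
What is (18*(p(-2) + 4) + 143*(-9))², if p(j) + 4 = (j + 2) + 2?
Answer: 1565001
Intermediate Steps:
p(j) = j (p(j) = -4 + ((j + 2) + 2) = -4 + ((2 + j) + 2) = -4 + (4 + j) = j)
(18*(p(-2) + 4) + 143*(-9))² = (18*(-2 + 4) + 143*(-9))² = (18*2 - 1287)² = (36 - 1287)² = (-1251)² = 1565001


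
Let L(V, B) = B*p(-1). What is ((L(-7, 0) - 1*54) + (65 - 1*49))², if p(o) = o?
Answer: 1444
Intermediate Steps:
L(V, B) = -B (L(V, B) = B*(-1) = -B)
((L(-7, 0) - 1*54) + (65 - 1*49))² = ((-1*0 - 1*54) + (65 - 1*49))² = ((0 - 54) + (65 - 49))² = (-54 + 16)² = (-38)² = 1444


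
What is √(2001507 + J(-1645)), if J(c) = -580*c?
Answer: √2955607 ≈ 1719.2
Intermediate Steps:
√(2001507 + J(-1645)) = √(2001507 - 580*(-1645)) = √(2001507 + 954100) = √2955607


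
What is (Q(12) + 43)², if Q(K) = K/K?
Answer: 1936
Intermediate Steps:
Q(K) = 1
(Q(12) + 43)² = (1 + 43)² = 44² = 1936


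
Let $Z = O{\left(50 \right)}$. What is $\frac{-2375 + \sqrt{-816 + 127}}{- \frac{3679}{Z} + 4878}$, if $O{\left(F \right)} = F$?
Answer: $- \frac{118750}{240221} + \frac{50 i \sqrt{689}}{240221} \approx -0.49434 + 0.0054635 i$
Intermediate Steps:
$Z = 50$
$\frac{-2375 + \sqrt{-816 + 127}}{- \frac{3679}{Z} + 4878} = \frac{-2375 + \sqrt{-816 + 127}}{- \frac{3679}{50} + 4878} = \frac{-2375 + \sqrt{-689}}{\left(-3679\right) \frac{1}{50} + 4878} = \frac{-2375 + i \sqrt{689}}{- \frac{3679}{50} + 4878} = \frac{-2375 + i \sqrt{689}}{\frac{240221}{50}} = \left(-2375 + i \sqrt{689}\right) \frac{50}{240221} = - \frac{118750}{240221} + \frac{50 i \sqrt{689}}{240221}$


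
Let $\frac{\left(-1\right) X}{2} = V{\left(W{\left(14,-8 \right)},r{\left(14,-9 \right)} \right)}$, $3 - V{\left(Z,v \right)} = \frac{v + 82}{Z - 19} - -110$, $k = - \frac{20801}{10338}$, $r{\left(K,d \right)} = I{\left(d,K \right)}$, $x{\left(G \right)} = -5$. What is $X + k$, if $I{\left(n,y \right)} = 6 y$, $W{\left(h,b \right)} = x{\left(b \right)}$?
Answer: $\frac{1024261}{5169} \approx 198.15$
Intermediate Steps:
$W{\left(h,b \right)} = -5$
$r{\left(K,d \right)} = 6 K$
$k = - \frac{20801}{10338}$ ($k = \left(-20801\right) \frac{1}{10338} = - \frac{20801}{10338} \approx -2.0121$)
$V{\left(Z,v \right)} = -107 - \frac{82 + v}{-19 + Z}$ ($V{\left(Z,v \right)} = 3 - \left(\frac{v + 82}{Z - 19} - -110\right) = 3 - \left(\frac{82 + v}{-19 + Z} + 110\right) = 3 - \left(110 + \frac{82 + v}{-19 + Z}\right) = -107 - \frac{82 + v}{-19 + Z}$)
$X = \frac{1201}{6}$ ($X = - 2 \frac{1951 - 6 \cdot 14 - -535}{-19 - 5} = - 2 \frac{1951 - 84 + 535}{-24} = - 2 \left(- \frac{1951 - 84 + 535}{24}\right) = - 2 \left(\left(- \frac{1}{24}\right) 2402\right) = \left(-2\right) \left(- \frac{1201}{12}\right) = \frac{1201}{6} \approx 200.17$)
$X + k = \frac{1201}{6} - \frac{20801}{10338} = \frac{1024261}{5169}$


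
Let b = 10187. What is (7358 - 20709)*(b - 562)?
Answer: -128503375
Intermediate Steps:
(7358 - 20709)*(b - 562) = (7358 - 20709)*(10187 - 562) = -13351*9625 = -128503375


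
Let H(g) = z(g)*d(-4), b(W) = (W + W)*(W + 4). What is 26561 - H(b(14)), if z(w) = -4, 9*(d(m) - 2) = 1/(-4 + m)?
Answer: 478241/18 ≈ 26569.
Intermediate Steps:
d(m) = 2 + 1/(9*(-4 + m))
b(W) = 2*W*(4 + W) (b(W) = (2*W)*(4 + W) = 2*W*(4 + W))
H(g) = -143/18 (H(g) = -4*(-71 + 18*(-4))/(9*(-4 - 4)) = -4*(-71 - 72)/(9*(-8)) = -4*(-1)*(-143)/(9*8) = -4*143/72 = -143/18)
26561 - H(b(14)) = 26561 - 1*(-143/18) = 26561 + 143/18 = 478241/18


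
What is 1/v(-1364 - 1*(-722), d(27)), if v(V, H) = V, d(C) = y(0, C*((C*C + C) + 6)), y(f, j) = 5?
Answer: -1/642 ≈ -0.0015576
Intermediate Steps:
d(C) = 5
1/v(-1364 - 1*(-722), d(27)) = 1/(-1364 - 1*(-722)) = 1/(-1364 + 722) = 1/(-642) = -1/642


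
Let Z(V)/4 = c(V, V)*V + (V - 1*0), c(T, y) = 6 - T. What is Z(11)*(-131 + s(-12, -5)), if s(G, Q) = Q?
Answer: 23936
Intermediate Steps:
Z(V) = 4*V + 4*V*(6 - V) (Z(V) = 4*((6 - V)*V + (V - 1*0)) = 4*(V*(6 - V) + (V + 0)) = 4*(V*(6 - V) + V) = 4*(V + V*(6 - V)) = 4*V + 4*V*(6 - V))
Z(11)*(-131 + s(-12, -5)) = (4*11*(7 - 1*11))*(-131 - 5) = (4*11*(7 - 11))*(-136) = (4*11*(-4))*(-136) = -176*(-136) = 23936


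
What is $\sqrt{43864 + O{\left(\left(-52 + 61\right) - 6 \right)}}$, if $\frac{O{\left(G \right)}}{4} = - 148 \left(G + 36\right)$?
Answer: $14 \sqrt{106} \approx 144.14$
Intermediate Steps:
$O{\left(G \right)} = -21312 - 592 G$ ($O{\left(G \right)} = 4 \left(- 148 \left(G + 36\right)\right) = 4 \left(- 148 \left(36 + G\right)\right) = 4 \left(-5328 - 148 G\right) = -21312 - 592 G$)
$\sqrt{43864 + O{\left(\left(-52 + 61\right) - 6 \right)}} = \sqrt{43864 - \left(21312 + 592 \left(\left(-52 + 61\right) - 6\right)\right)} = \sqrt{43864 - \left(21312 + 592 \left(9 - 6\right)\right)} = \sqrt{43864 - 23088} = \sqrt{20776} = 14 \sqrt{106}$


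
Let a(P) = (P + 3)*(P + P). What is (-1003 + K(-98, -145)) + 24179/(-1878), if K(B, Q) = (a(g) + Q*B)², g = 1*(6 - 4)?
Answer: 380279758387/1878 ≈ 2.0249e+8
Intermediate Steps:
g = 2 (g = 1*2 = 2)
a(P) = 2*P*(3 + P) (a(P) = (3 + P)*(2*P) = 2*P*(3 + P))
K(B, Q) = (20 + B*Q)² (K(B, Q) = (2*2*(3 + 2) + Q*B)² = (2*2*5 + B*Q)² = (20 + B*Q)²)
(-1003 + K(-98, -145)) + 24179/(-1878) = (-1003 + (20 - 98*(-145))²) + 24179/(-1878) = (-1003 + (20 + 14210)²) + 24179*(-1/1878) = (-1003 + 14230²) - 24179/1878 = (-1003 + 202492900) - 24179/1878 = 202491897 - 24179/1878 = 380279758387/1878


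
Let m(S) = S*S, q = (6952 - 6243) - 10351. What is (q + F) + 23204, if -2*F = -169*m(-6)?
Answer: 16604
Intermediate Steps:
q = -9642 (q = 709 - 10351 = -9642)
m(S) = S**2
F = 3042 (F = -(-169)*(-6)**2/2 = -(-169)*36/2 = -1/2*(-6084) = 3042)
(q + F) + 23204 = (-9642 + 3042) + 23204 = -6600 + 23204 = 16604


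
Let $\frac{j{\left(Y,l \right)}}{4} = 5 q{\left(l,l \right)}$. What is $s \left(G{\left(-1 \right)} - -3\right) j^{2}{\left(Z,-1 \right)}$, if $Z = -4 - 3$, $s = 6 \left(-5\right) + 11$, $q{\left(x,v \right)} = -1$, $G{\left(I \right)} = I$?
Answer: $-15200$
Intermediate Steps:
$s = -19$ ($s = -30 + 11 = -19$)
$Z = -7$
$j{\left(Y,l \right)} = -20$ ($j{\left(Y,l \right)} = 4 \cdot 5 \left(-1\right) = 4 \left(-5\right) = -20$)
$s \left(G{\left(-1 \right)} - -3\right) j^{2}{\left(Z,-1 \right)} = - 19 \left(-1 - -3\right) \left(-20\right)^{2} = - 19 \left(-1 + 3\right) 400 = \left(-19\right) 2 \cdot 400 = \left(-38\right) 400 = -15200$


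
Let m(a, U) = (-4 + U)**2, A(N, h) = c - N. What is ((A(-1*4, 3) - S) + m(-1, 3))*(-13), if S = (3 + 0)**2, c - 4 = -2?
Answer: 26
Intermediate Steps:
c = 2 (c = 4 - 2 = 2)
A(N, h) = 2 - N
S = 9 (S = 3**2 = 9)
((A(-1*4, 3) - S) + m(-1, 3))*(-13) = (((2 - (-1)*4) - 1*9) + (-4 + 3)**2)*(-13) = (((2 - 1*(-4)) - 9) + (-1)**2)*(-13) = (((2 + 4) - 9) + 1)*(-13) = ((6 - 9) + 1)*(-13) = (-3 + 1)*(-13) = -2*(-13) = 26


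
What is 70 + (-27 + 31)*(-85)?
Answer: -270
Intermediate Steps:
70 + (-27 + 31)*(-85) = 70 + 4*(-85) = 70 - 340 = -270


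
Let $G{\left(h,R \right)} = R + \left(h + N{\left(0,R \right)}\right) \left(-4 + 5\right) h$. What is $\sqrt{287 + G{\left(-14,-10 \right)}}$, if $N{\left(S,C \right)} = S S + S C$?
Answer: $\sqrt{473} \approx 21.749$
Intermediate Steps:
$N{\left(S,C \right)} = S^{2} + C S$
$G{\left(h,R \right)} = R + h^{2}$ ($G{\left(h,R \right)} = R + \left(h + 0 \left(R + 0\right)\right) \left(-4 + 5\right) h = R + \left(h + 0 R\right) 1 h = R + \left(h + 0\right) 1 h = R + h 1 h = R + h h = R + h^{2}$)
$\sqrt{287 + G{\left(-14,-10 \right)}} = \sqrt{287 - \left(10 - \left(-14\right)^{2}\right)} = \sqrt{287 + \left(-10 + 196\right)} = \sqrt{287 + 186} = \sqrt{473}$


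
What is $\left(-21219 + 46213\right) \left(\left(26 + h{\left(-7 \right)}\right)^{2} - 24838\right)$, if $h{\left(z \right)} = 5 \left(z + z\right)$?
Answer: $-572412588$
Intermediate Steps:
$h{\left(z \right)} = 10 z$ ($h{\left(z \right)} = 5 \cdot 2 z = 10 z$)
$\left(-21219 + 46213\right) \left(\left(26 + h{\left(-7 \right)}\right)^{2} - 24838\right) = \left(-21219 + 46213\right) \left(\left(26 + 10 \left(-7\right)\right)^{2} - 24838\right) = 24994 \left(\left(26 - 70\right)^{2} - 24838\right) = 24994 \left(\left(-44\right)^{2} - 24838\right) = 24994 \left(1936 - 24838\right) = 24994 \left(-22902\right) = -572412588$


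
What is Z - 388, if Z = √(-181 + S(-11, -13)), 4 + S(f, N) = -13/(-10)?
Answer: -388 + I*√18370/10 ≈ -388.0 + 13.554*I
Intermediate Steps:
S(f, N) = -27/10 (S(f, N) = -4 - 13/(-10) = -4 - 13*(-⅒) = -4 + 13/10 = -27/10)
Z = I*√18370/10 (Z = √(-181 - 27/10) = √(-1837/10) = I*√18370/10 ≈ 13.554*I)
Z - 388 = I*√18370/10 - 388 = -388 + I*√18370/10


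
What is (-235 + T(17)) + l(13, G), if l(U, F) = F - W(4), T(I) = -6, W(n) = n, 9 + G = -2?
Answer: -256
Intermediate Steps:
G = -11 (G = -9 - 2 = -11)
l(U, F) = -4 + F (l(U, F) = F - 1*4 = F - 4 = -4 + F)
(-235 + T(17)) + l(13, G) = (-235 - 6) + (-4 - 11) = -241 - 15 = -256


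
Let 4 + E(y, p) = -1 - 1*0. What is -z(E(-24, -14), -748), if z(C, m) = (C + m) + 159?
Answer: 594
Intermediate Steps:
E(y, p) = -5 (E(y, p) = -4 + (-1 - 1*0) = -4 + (-1 + 0) = -4 - 1 = -5)
z(C, m) = 159 + C + m
-z(E(-24, -14), -748) = -(159 - 5 - 748) = -1*(-594) = 594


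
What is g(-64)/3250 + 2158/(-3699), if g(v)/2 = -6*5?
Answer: -723544/1202175 ≈ -0.60186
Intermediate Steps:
g(v) = -60 (g(v) = 2*(-6*5) = 2*(-30) = -60)
g(-64)/3250 + 2158/(-3699) = -60/3250 + 2158/(-3699) = -60*1/3250 + 2158*(-1/3699) = -6/325 - 2158/3699 = -723544/1202175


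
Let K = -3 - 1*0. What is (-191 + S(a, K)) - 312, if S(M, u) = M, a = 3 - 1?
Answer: -501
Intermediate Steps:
a = 2
K = -3 (K = -3 + 0 = -3)
(-191 + S(a, K)) - 312 = (-191 + 2) - 312 = -189 - 312 = -501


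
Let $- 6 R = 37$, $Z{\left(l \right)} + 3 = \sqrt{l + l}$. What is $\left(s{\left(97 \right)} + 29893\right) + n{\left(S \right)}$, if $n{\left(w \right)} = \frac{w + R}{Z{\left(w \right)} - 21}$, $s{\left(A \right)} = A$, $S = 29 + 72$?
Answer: $\frac{5606992}{187} - \frac{569 \sqrt{202}}{2244} \approx 29980.0$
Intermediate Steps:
$Z{\left(l \right)} = -3 + \sqrt{2} \sqrt{l}$ ($Z{\left(l \right)} = -3 + \sqrt{l + l} = -3 + \sqrt{2 l} = -3 + \sqrt{2} \sqrt{l}$)
$S = 101$
$R = - \frac{37}{6}$ ($R = \left(- \frac{1}{6}\right) 37 = - \frac{37}{6} \approx -6.1667$)
$n{\left(w \right)} = \frac{- \frac{37}{6} + w}{-24 + \sqrt{2} \sqrt{w}}$ ($n{\left(w \right)} = \frac{w - \frac{37}{6}}{\left(-3 + \sqrt{2} \sqrt{w}\right) - 21} = \frac{- \frac{37}{6} + w}{-24 + \sqrt{2} \sqrt{w}}$)
$\left(s{\left(97 \right)} + 29893\right) + n{\left(S \right)} = \left(97 + 29893\right) + \frac{- \frac{37}{6} + 101}{-24 + \sqrt{2} \sqrt{101}} = 29990 + \frac{1}{-24 + \sqrt{202}} \cdot \frac{569}{6} = 29990 + \frac{569}{6 \left(-24 + \sqrt{202}\right)}$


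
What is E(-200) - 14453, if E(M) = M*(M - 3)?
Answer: 26147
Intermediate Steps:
E(M) = M*(-3 + M)
E(-200) - 14453 = -200*(-3 - 200) - 14453 = -200*(-203) - 14453 = 40600 - 14453 = 26147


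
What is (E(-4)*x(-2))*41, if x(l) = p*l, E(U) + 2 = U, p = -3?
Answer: -1476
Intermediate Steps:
E(U) = -2 + U
x(l) = -3*l
(E(-4)*x(-2))*41 = ((-2 - 4)*(-3*(-2)))*41 = -6*6*41 = -36*41 = -1476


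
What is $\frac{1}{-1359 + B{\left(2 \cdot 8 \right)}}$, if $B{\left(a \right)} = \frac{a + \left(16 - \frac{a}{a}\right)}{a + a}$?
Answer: $- \frac{32}{43457} \approx -0.00073636$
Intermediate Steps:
$B{\left(a \right)} = \frac{15 + a}{2 a}$ ($B{\left(a \right)} = \frac{a + \left(16 - 1\right)}{2 a} = \left(a + \left(16 - 1\right)\right) \frac{1}{2 a} = \left(a + 15\right) \frac{1}{2 a} = \left(15 + a\right) \frac{1}{2 a} = \frac{15 + a}{2 a}$)
$\frac{1}{-1359 + B{\left(2 \cdot 8 \right)}} = \frac{1}{-1359 + \frac{15 + 2 \cdot 8}{2 \cdot 2 \cdot 8}} = \frac{1}{-1359 + \frac{15 + 16}{2 \cdot 16}} = \frac{1}{-1359 + \frac{1}{2} \cdot \frac{1}{16} \cdot 31} = \frac{1}{-1359 + \frac{31}{32}} = \frac{1}{- \frac{43457}{32}} = - \frac{32}{43457}$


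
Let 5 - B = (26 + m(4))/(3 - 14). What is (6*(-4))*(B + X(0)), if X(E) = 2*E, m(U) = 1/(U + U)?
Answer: -177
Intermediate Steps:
m(U) = 1/(2*U)
B = 59/8 (B = 5 - (26 + (1/2)/4)/(3 - 14) = 5 - (26 + (1/2)*(1/4))/(-11) = 5 - (26 + 1/8)*(-1)/11 = 5 - 209*(-1)/(8*11) = 5 - 1*(-19/8) = 5 + 19/8 = 59/8 ≈ 7.3750)
(6*(-4))*(B + X(0)) = (6*(-4))*(59/8 + 2*0) = -24*(59/8 + 0) = -24*59/8 = -177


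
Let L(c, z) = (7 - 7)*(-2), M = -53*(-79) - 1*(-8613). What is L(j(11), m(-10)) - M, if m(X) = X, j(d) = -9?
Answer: -12800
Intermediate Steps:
M = 12800 (M = 4187 + 8613 = 12800)
L(c, z) = 0 (L(c, z) = 0*(-2) = 0)
L(j(11), m(-10)) - M = 0 - 1*12800 = 0 - 12800 = -12800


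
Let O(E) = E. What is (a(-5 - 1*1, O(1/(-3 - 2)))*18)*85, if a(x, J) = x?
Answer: -9180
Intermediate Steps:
(a(-5 - 1*1, O(1/(-3 - 2)))*18)*85 = ((-5 - 1*1)*18)*85 = ((-5 - 1)*18)*85 = -6*18*85 = -108*85 = -9180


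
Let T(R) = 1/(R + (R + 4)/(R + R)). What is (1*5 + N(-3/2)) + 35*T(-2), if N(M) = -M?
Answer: -15/2 ≈ -7.5000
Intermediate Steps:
T(R) = 1/(R + (4 + R)/(2*R)) (T(R) = 1/(R + (4 + R)/((2*R))) = 1/(R + (4 + R)*(1/(2*R))) = 1/(R + (4 + R)/(2*R)))
(1*5 + N(-3/2)) + 35*T(-2) = (1*5 - (-3)/2) + 35*(2*(-2)/(4 - 2 + 2*(-2)²)) = (5 - (-3)/2) + 35*(2*(-2)/(4 - 2 + 2*4)) = (5 - 1*(-3/2)) + 35*(2*(-2)/(4 - 2 + 8)) = (5 + 3/2) + 35*(2*(-2)/10) = 13/2 + 35*(2*(-2)*(⅒)) = 13/2 + 35*(-⅖) = 13/2 - 14 = -15/2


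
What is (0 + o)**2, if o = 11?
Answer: 121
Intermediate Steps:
(0 + o)**2 = (0 + 11)**2 = 11**2 = 121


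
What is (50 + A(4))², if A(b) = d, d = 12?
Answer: 3844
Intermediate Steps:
A(b) = 12
(50 + A(4))² = (50 + 12)² = 62² = 3844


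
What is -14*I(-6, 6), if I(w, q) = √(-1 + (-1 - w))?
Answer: -28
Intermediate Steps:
I(w, q) = √(-2 - w)
-14*I(-6, 6) = -14*√(-2 - 1*(-6)) = -14*√(-2 + 6) = -14*√4 = -14*2 = -28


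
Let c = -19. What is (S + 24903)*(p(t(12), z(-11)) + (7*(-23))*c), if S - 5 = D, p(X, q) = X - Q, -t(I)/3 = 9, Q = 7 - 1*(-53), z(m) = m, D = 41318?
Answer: 196823672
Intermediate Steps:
Q = 60 (Q = 7 + 53 = 60)
t(I) = -27 (t(I) = -3*9 = -27)
p(X, q) = -60 + X (p(X, q) = X - 1*60 = X - 60 = -60 + X)
S = 41323 (S = 5 + 41318 = 41323)
(S + 24903)*(p(t(12), z(-11)) + (7*(-23))*c) = (41323 + 24903)*((-60 - 27) + (7*(-23))*(-19)) = 66226*(-87 - 161*(-19)) = 66226*(-87 + 3059) = 66226*2972 = 196823672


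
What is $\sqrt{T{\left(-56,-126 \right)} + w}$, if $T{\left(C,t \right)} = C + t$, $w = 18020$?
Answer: $3 \sqrt{1982} \approx 133.56$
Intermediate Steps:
$\sqrt{T{\left(-56,-126 \right)} + w} = \sqrt{\left(-56 - 126\right) + 18020} = \sqrt{-182 + 18020} = \sqrt{17838} = 3 \sqrt{1982}$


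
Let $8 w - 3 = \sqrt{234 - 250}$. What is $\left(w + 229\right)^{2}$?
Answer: $\frac{3367209}{64} + \frac{1835 i}{8} \approx 52613.0 + 229.38 i$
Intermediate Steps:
$w = \frac{3}{8} + \frac{i}{2}$ ($w = \frac{3}{8} + \frac{\sqrt{234 - 250}}{8} = \frac{3}{8} + \frac{\sqrt{-16}}{8} = \frac{3}{8} + \frac{4 i}{8} = \frac{3}{8} + \frac{i}{2} \approx 0.375 + 0.5 i$)
$\left(w + 229\right)^{2} = \left(\left(\frac{3}{8} + \frac{i}{2}\right) + 229\right)^{2} = \left(\frac{1835}{8} + \frac{i}{2}\right)^{2}$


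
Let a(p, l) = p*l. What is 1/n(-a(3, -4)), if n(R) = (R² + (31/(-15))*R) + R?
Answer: 5/656 ≈ 0.0076220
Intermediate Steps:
a(p, l) = l*p
n(R) = R² - 16*R/15 (n(R) = (R² + (31*(-1/15))*R) + R = (R² - 31*R/15) + R = R² - 16*R/15)
1/n(-a(3, -4)) = 1/((-(-4)*3)*(-16 + 15*(-(-4)*3))/15) = 1/((-1*(-12))*(-16 + 15*(-1*(-12)))/15) = 1/((1/15)*12*(-16 + 15*12)) = 1/((1/15)*12*(-16 + 180)) = 1/((1/15)*12*164) = 1/(656/5) = 5/656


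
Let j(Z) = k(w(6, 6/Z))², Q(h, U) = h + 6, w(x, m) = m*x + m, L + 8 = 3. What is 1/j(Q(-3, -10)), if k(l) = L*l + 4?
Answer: 1/4356 ≈ 0.00022957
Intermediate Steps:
L = -5 (L = -8 + 3 = -5)
w(x, m) = m + m*x
k(l) = 4 - 5*l (k(l) = -5*l + 4 = 4 - 5*l)
Q(h, U) = 6 + h
j(Z) = (4 - 210/Z)² (j(Z) = (4 - 5*6/Z*(1 + 6))² = (4 - 5*6/Z*7)² = (4 - 210/Z)²)
1/j(Q(-3, -10)) = 1/(4*(105 - 2*(6 - 3))²/(6 - 3)²) = 1/(4*(105 - 2*3)²/3²) = 1/(4*(⅑)*(105 - 6)²) = 1/(4*(⅑)*99²) = 1/(4*(⅑)*9801) = 1/4356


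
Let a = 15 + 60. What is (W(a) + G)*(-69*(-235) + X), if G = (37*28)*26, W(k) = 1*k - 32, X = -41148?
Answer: -672667407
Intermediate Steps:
a = 75
W(k) = -32 + k (W(k) = k - 32 = -32 + k)
G = 26936 (G = 1036*26 = 26936)
(W(a) + G)*(-69*(-235) + X) = ((-32 + 75) + 26936)*(-69*(-235) - 41148) = (43 + 26936)*(16215 - 41148) = 26979*(-24933) = -672667407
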